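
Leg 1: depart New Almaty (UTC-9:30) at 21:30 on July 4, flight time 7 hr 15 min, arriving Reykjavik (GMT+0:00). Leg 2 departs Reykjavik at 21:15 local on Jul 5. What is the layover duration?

7 hours

Convert departure to UTC: 21:30 + 9:30 = 07:00 UTC on Jul 5.
Add 7 hours and 15 minutes flight time → 14:15 UTC.
Reykjavik is UTC+0, so local arrival is the same: 14:15 on Jul 5.
Layover = 21:15 − 14:15 = 7 hours.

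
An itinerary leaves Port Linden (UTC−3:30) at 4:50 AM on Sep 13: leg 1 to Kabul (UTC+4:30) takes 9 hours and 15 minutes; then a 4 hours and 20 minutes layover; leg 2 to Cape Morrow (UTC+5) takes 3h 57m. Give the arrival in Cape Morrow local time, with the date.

6:52 AM on Sep 14

Convert departure to UTC: 4:50 AM + 3:30 = 8:20 AM UTC on Sep 13.
Add 9 hours 15 minutes leg 1 → 5:35 PM UTC.
Add 4 hours 20 minutes layover in Kabul → 9:55 PM UTC.
Add 3 hours 57 minutes leg 2 → 1:52 AM UTC (Sep 14).
Cape Morrow is UTC+5:00, so local arrival = 1:52 AM + 5:00 = 6:52 AM on Sep 14.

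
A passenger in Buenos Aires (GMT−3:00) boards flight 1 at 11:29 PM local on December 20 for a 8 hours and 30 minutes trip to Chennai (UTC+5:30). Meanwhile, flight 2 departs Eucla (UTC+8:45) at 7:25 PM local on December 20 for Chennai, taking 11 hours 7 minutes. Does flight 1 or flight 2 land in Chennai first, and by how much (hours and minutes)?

Flight 1 in UTC: 11:29 PM + 3:00 = 2:29 AM on Dec 21.
+8 hours and 30 minutes → arrive 10:59 AM UTC on Dec 21.
Flight 2 in UTC: 7:25 PM − 8:45 = 10:40 AM on Dec 20.
+11 hours and 7 minutes → arrive 9:47 PM UTC on Dec 20.
Flight 2 lands earlier by 13 hours 12 minutes.

the second, by 13 hours 12 minutes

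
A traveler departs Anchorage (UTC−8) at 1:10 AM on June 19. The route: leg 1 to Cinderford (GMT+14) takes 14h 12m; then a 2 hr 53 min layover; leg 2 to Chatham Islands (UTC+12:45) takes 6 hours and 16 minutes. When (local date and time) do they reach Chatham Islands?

9:16 PM on Jun 20

Convert departure to UTC: 1:10 AM + 8:00 = 9:10 AM UTC on Jun 19.
Add 14 hours and 12 minutes leg 1 → 11:22 PM UTC.
Add 2 hours and 53 minutes layover in Cinderford → 2:15 AM UTC (Jun 20).
Add 6 hours and 16 minutes leg 2 → 8:31 AM UTC.
Chatham Islands is UTC+12:45, so local arrival = 8:31 AM + 12:45 = 9:16 PM on Jun 20.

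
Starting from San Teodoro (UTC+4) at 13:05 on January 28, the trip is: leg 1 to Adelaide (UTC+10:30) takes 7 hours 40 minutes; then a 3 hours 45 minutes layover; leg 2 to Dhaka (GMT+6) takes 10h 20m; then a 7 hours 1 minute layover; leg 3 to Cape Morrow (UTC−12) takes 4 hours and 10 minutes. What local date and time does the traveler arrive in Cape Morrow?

06:01 on Jan 29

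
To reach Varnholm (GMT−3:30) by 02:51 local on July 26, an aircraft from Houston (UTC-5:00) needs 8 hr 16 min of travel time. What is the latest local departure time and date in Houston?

17:05 on July 25

Target arrival in UTC: 02:51 + 3:30 = 06:21 on Jul 26.
Subtract 8 hours and 16 minutes → departure 22:05 UTC on Jul 25.
Houston is UTC−5:00: 22:05 − 5:00 = 17:05 on Jul 25.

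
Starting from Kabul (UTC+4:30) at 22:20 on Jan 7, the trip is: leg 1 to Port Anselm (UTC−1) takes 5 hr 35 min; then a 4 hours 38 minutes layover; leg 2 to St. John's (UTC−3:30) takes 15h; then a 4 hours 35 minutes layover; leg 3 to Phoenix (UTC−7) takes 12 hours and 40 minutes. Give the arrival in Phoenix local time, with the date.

Convert departure to UTC: 22:20 − 4:30 = 17:50 UTC on Jan 7.
Add 5 hours 35 minutes leg 1 → 23:25 UTC.
Add 4 hours and 38 minutes layover in Port Anselm → 04:03 UTC (Jan 8).
Add 15 hours leg 2 → 19:03 UTC.
Add 4 hours and 35 minutes layover in St. John's → 23:38 UTC.
Add 12 hours and 40 minutes leg 3 → 12:18 UTC (Jan 9).
Phoenix is UTC−7:00, so local arrival = 12:18 − 7:00 = 05:18 on Jan 9.

05:18 on January 9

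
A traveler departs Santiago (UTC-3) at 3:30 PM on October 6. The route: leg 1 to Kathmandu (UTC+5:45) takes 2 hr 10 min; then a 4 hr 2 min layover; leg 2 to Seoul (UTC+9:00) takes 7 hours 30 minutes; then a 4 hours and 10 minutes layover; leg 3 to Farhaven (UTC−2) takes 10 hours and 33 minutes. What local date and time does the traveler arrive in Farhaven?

8:55 PM on October 7

Convert departure to UTC: 3:30 PM + 3:00 = 6:30 PM UTC on Oct 6.
Add 2 hours 10 minutes leg 1 → 8:40 PM UTC.
Add 4 hours 2 minutes layover in Kathmandu → 12:42 AM UTC (Oct 7).
Add 7 hours 30 minutes leg 2 → 8:12 AM UTC.
Add 4 hours 10 minutes layover in Seoul → 12:22 PM UTC.
Add 10 hours 33 minutes leg 3 → 10:55 PM UTC.
Farhaven is UTC−2:00, so local arrival = 10:55 PM − 2:00 = 8:55 PM on Oct 7.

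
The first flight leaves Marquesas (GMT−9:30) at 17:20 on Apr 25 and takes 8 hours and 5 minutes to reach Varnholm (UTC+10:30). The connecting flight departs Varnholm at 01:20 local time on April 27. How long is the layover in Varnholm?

Convert departure to UTC: 17:20 + 9:30 = 02:50 UTC on Apr 26.
Add 8 hours and 5 minutes flight time → 10:55 UTC.
Varnholm is UTC+10:30, so local arrival = 10:55 + 10:30 = 21:25 on Apr 26.
Layover = 01:20 − 21:25 (+1 day) = 3 hours 55 minutes.

3 hours 55 minutes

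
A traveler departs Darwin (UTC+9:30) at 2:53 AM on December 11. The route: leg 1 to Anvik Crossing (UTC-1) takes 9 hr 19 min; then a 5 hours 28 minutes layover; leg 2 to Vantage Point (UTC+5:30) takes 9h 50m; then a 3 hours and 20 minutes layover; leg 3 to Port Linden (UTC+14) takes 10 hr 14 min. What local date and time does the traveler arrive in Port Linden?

Convert departure to UTC: 2:53 AM − 9:30 = 5:23 PM UTC on Dec 10.
Add 9 hours and 19 minutes leg 1 → 2:42 AM UTC (Dec 11).
Add 5 hours and 28 minutes layover in Anvik Crossing → 8:10 AM UTC.
Add 9 hours 50 minutes leg 2 → 6:00 PM UTC.
Add 3 hours 20 minutes layover in Vantage Point → 9:20 PM UTC.
Add 10 hours and 14 minutes leg 3 → 7:34 AM UTC (Dec 12).
Port Linden is UTC+14:00, so local arrival = 7:34 AM + 14:00 = 9:34 PM on Dec 12.

9:34 PM on December 12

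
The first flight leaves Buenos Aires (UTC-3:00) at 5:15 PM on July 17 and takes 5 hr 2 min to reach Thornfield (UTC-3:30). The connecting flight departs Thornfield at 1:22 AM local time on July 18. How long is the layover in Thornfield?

3 hours 35 minutes

Convert departure to UTC: 5:15 PM + 3:00 = 8:15 PM UTC on Jul 17.
Add 5 hours and 2 minutes flight time → 1:17 AM UTC (Jul 18).
Thornfield is UTC−3:30, so local arrival = 1:17 AM − 3:30 = 9:47 PM on Jul 17.
Layover = 1:22 AM − 9:47 PM (+1 day) = 3 hours 35 minutes.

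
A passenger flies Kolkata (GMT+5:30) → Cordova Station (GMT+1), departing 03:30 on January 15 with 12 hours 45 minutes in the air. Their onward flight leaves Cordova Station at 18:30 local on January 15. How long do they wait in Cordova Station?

6 hours 45 minutes

Convert departure to UTC: 03:30 − 5:30 = 22:00 UTC on Jan 14.
Add 12 hours and 45 minutes flight time → 10:45 UTC (Jan 15).
Cordova Station is UTC+1:00, so local arrival = 10:45 + 1:00 = 11:45 on Jan 15.
Layover = 18:30 − 11:45 = 6 hours 45 minutes.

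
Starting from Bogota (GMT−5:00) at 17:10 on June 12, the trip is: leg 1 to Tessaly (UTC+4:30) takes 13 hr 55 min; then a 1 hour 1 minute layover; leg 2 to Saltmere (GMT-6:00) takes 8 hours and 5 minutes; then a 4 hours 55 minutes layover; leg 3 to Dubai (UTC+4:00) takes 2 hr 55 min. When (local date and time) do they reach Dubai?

09:01 on June 14

Convert departure to UTC: 17:10 + 5:00 = 22:10 UTC on Jun 12.
Add 13 hours 55 minutes leg 1 → 12:05 UTC (Jun 13).
Add 1 hour 1 minute layover in Tessaly → 13:06 UTC.
Add 8 hours and 5 minutes leg 2 → 21:11 UTC.
Add 4 hours and 55 minutes layover in Saltmere → 02:06 UTC (Jun 14).
Add 2 hours and 55 minutes leg 3 → 05:01 UTC.
Dubai is UTC+4:00, so local arrival = 05:01 + 4:00 = 09:01 on Jun 14.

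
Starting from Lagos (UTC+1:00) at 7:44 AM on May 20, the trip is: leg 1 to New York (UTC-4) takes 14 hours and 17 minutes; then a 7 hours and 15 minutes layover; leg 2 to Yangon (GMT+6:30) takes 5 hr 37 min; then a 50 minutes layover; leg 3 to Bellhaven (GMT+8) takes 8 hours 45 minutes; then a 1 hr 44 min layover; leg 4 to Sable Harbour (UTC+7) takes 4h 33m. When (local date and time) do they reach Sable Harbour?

8:45 AM on May 22

Convert departure to UTC: 7:44 AM − 1:00 = 6:44 AM UTC on May 20.
Add 14 hours and 17 minutes leg 1 → 9:01 PM UTC.
Add 7 hours and 15 minutes layover in New York → 4:16 AM UTC (May 21).
Add 5 hours and 37 minutes leg 2 → 9:53 AM UTC.
Add 50 minutes layover in Yangon → 10:43 AM UTC.
Add 8 hours and 45 minutes leg 3 → 7:28 PM UTC.
Add 1 hour and 44 minutes layover in Bellhaven → 9:12 PM UTC.
Add 4 hours 33 minutes leg 4 → 1:45 AM UTC (May 22).
Sable Harbour is UTC+7:00, so local arrival = 1:45 AM + 7:00 = 8:45 AM on May 22.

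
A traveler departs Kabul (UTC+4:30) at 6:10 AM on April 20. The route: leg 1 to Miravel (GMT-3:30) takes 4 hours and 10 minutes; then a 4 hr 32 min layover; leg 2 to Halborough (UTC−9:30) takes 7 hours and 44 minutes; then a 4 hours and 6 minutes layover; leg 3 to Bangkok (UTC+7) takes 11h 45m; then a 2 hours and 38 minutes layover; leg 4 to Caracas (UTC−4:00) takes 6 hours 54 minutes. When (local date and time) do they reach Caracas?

3:29 PM on April 21

Convert departure to UTC: 6:10 AM − 4:30 = 1:40 AM UTC on Apr 20.
Add 4 hours and 10 minutes leg 1 → 5:50 AM UTC.
Add 4 hours 32 minutes layover in Miravel → 10:22 AM UTC.
Add 7 hours and 44 minutes leg 2 → 6:06 PM UTC.
Add 4 hours and 6 minutes layover in Halborough → 10:12 PM UTC.
Add 11 hours 45 minutes leg 3 → 9:57 AM UTC (Apr 21).
Add 2 hours 38 minutes layover in Bangkok → 12:35 PM UTC.
Add 6 hours and 54 minutes leg 4 → 7:29 PM UTC.
Caracas is UTC−4:00, so local arrival = 7:29 PM − 4:00 = 3:29 PM on Apr 21.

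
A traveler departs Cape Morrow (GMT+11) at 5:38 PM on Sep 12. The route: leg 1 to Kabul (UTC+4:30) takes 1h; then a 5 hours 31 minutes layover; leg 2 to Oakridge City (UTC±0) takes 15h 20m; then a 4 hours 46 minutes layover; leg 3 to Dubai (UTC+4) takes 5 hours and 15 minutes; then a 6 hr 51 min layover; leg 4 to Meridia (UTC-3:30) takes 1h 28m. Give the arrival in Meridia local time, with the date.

7:19 PM on September 13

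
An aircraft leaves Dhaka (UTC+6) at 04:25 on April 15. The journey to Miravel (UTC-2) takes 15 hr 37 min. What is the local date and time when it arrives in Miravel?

Miravel is 8:00 behind Dhaka.
After 15 hours 37 minutes it is 20:02 in Dhaka.
Shift by the zone difference: 20:02 − 8:00 = 12:02 on Apr 15 in Miravel.

12:02 on Apr 15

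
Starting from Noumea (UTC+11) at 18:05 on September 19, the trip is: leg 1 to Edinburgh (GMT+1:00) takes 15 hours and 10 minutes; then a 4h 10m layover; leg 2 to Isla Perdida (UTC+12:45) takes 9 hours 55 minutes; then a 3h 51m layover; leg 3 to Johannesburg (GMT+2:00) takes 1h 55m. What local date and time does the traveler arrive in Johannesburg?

20:06 on September 20

Convert departure to UTC: 18:05 − 11:00 = 07:05 UTC on Sep 19.
Add 15 hours and 10 minutes leg 1 → 22:15 UTC.
Add 4 hours and 10 minutes layover in Edinburgh → 02:25 UTC (Sep 20).
Add 9 hours and 55 minutes leg 2 → 12:20 UTC.
Add 3 hours 51 minutes layover in Isla Perdida → 16:11 UTC.
Add 1 hour 55 minutes leg 3 → 18:06 UTC.
Johannesburg is UTC+2:00, so local arrival = 18:06 + 2:00 = 20:06 on Sep 20.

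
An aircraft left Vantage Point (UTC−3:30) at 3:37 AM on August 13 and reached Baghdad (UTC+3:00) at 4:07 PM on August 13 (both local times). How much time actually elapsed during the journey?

Departure in UTC: 3:37 AM + 3:30 = 7:07 AM on Aug 13.
Arrival in UTC: 4:07 PM − 3:00 = 1:07 PM on Aug 13.
Elapsed = 1:07 PM − 7:07 AM = 6 hours.

6 hours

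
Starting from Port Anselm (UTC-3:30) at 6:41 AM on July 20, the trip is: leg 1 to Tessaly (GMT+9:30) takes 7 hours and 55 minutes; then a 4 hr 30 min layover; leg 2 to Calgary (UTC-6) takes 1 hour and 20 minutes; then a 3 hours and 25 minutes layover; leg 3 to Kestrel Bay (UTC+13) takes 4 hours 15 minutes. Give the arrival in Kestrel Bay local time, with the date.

Convert departure to UTC: 6:41 AM + 3:30 = 10:11 AM UTC on Jul 20.
Add 7 hours 55 minutes leg 1 → 6:06 PM UTC.
Add 4 hours and 30 minutes layover in Tessaly → 10:36 PM UTC.
Add 1 hour 20 minutes leg 2 → 11:56 PM UTC.
Add 3 hours 25 minutes layover in Calgary → 3:21 AM UTC (Jul 21).
Add 4 hours 15 minutes leg 3 → 7:36 AM UTC.
Kestrel Bay is UTC+13:00, so local arrival = 7:36 AM + 13:00 = 8:36 PM on Jul 21.

8:36 PM on July 21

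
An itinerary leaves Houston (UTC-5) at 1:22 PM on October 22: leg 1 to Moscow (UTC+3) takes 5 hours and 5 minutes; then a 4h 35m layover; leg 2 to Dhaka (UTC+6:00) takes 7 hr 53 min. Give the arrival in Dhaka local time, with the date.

5:55 PM on October 23

Convert departure to UTC: 1:22 PM + 5:00 = 6:22 PM UTC on Oct 22.
Add 5 hours and 5 minutes leg 1 → 11:27 PM UTC.
Add 4 hours and 35 minutes layover in Moscow → 4:02 AM UTC (Oct 23).
Add 7 hours and 53 minutes leg 2 → 11:55 AM UTC.
Dhaka is UTC+6:00, so local arrival = 11:55 AM + 6:00 = 5:55 PM on Oct 23.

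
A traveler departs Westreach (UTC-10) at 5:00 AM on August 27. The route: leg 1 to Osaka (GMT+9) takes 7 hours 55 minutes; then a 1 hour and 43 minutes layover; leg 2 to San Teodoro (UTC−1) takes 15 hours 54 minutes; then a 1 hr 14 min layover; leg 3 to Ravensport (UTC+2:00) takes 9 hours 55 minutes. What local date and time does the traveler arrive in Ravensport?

5:41 AM on August 29

Convert departure to UTC: 5:00 AM + 10:00 = 3:00 PM UTC on Aug 27.
Add 7 hours and 55 minutes leg 1 → 10:55 PM UTC.
Add 1 hour and 43 minutes layover in Osaka → 12:38 AM UTC (Aug 28).
Add 15 hours and 54 minutes leg 2 → 4:32 PM UTC.
Add 1 hour 14 minutes layover in San Teodoro → 5:46 PM UTC.
Add 9 hours and 55 minutes leg 3 → 3:41 AM UTC (Aug 29).
Ravensport is UTC+2:00, so local arrival = 3:41 AM + 2:00 = 5:41 AM on Aug 29.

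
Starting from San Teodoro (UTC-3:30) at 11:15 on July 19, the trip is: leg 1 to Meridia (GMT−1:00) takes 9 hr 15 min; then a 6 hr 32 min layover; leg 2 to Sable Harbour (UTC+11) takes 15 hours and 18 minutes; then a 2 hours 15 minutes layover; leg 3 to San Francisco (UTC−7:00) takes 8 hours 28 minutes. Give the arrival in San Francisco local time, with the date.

Convert departure to UTC: 11:15 + 3:30 = 14:45 UTC on Jul 19.
Add 9 hours and 15 minutes leg 1 → 00:00 UTC (Jul 20).
Add 6 hours 32 minutes layover in Meridia → 06:32 UTC.
Add 15 hours and 18 minutes leg 2 → 21:50 UTC.
Add 2 hours 15 minutes layover in Sable Harbour → 00:05 UTC (Jul 21).
Add 8 hours 28 minutes leg 3 → 08:33 UTC.
San Francisco is UTC−7:00, so local arrival = 08:33 − 7:00 = 01:33 on Jul 21.

01:33 on Jul 21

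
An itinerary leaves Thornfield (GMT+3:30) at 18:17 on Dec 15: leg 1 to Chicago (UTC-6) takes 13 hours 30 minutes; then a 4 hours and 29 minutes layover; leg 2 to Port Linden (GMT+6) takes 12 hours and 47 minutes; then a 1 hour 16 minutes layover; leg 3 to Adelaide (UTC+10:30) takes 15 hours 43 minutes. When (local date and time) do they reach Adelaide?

01:02 on December 18

Convert departure to UTC: 18:17 − 3:30 = 14:47 UTC on Dec 15.
Add 13 hours and 30 minutes leg 1 → 04:17 UTC (Dec 16).
Add 4 hours and 29 minutes layover in Chicago → 08:46 UTC.
Add 12 hours and 47 minutes leg 2 → 21:33 UTC.
Add 1 hour 16 minutes layover in Port Linden → 22:49 UTC.
Add 15 hours and 43 minutes leg 3 → 14:32 UTC (Dec 17).
Adelaide is UTC+10:30, so local arrival = 14:32 + 10:30 = 01:02 on Dec 18.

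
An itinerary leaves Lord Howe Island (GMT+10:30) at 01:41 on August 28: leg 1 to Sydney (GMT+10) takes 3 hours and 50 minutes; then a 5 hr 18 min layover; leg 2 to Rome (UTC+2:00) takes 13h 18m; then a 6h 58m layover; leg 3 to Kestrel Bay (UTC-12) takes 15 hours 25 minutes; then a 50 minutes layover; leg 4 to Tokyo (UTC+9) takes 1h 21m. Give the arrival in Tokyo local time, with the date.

23:11 on Aug 29

Convert departure to UTC: 01:41 − 10:30 = 15:11 UTC on Aug 27.
Add 3 hours 50 minutes leg 1 → 19:01 UTC.
Add 5 hours and 18 minutes layover in Sydney → 00:19 UTC (Aug 28).
Add 13 hours 18 minutes leg 2 → 13:37 UTC.
Add 6 hours 58 minutes layover in Rome → 20:35 UTC.
Add 15 hours and 25 minutes leg 3 → 12:00 UTC (Aug 29).
Add 50 minutes layover in Kestrel Bay → 12:50 UTC.
Add 1 hour and 21 minutes leg 4 → 14:11 UTC.
Tokyo is UTC+9:00, so local arrival = 14:11 + 9:00 = 23:11 on Aug 29.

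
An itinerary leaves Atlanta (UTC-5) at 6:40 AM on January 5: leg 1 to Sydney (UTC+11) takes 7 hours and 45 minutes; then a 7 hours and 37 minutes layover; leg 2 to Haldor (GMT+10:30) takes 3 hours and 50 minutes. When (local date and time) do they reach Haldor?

Convert departure to UTC: 6:40 AM + 5:00 = 11:40 AM UTC on Jan 5.
Add 7 hours 45 minutes leg 1 → 7:25 PM UTC.
Add 7 hours 37 minutes layover in Sydney → 3:02 AM UTC (Jan 6).
Add 3 hours 50 minutes leg 2 → 6:52 AM UTC.
Haldor is UTC+10:30, so local arrival = 6:52 AM + 10:30 = 5:22 PM on Jan 6.

5:22 PM on January 6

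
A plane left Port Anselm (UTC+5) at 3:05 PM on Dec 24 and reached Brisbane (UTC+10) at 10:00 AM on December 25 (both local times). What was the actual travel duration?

13 hours 55 minutes

Brisbane is 5:00 ahead of Port Anselm.
Clock-face elapsed time (ignoring zones) is 18 hours 55 minutes.
Actual elapsed = 18 hours 55 minutes − 5:00 = 13 hours 55 minutes.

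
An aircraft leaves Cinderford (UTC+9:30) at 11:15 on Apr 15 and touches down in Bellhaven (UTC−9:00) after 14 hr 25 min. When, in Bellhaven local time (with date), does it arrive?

Convert departure to UTC: 11:15 − 9:30 = 01:45 UTC on Apr 15.
Add 14 hours 25 minutes travel time → 16:10 UTC.
Bellhaven is UTC−9:00, so local arrival = 16:10 − 9:00 = 07:10 on Apr 15.

07:10 on April 15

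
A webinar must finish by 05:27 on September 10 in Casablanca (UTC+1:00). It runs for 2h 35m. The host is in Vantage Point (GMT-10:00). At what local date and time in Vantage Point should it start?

15:52 on Sep 9

Target end time in UTC: 05:27 − 1:00 = 04:27 on Sep 10.
Subtract 2 hours and 35 minutes → start 01:52 UTC on Sep 10.
Vantage Point is UTC−10:00: 01:52 − 10:00 = 15:52 on Sep 9.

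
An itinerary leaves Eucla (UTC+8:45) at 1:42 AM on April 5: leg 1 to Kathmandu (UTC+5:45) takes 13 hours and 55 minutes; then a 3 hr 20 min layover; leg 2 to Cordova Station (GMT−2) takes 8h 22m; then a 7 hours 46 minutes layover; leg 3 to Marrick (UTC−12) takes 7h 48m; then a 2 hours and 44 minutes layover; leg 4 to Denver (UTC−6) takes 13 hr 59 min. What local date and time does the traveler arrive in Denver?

8:51 PM on April 6

Convert departure to UTC: 1:42 AM − 8:45 = 4:57 PM UTC on Apr 4.
Add 13 hours and 55 minutes leg 1 → 6:52 AM UTC (Apr 5).
Add 3 hours 20 minutes layover in Kathmandu → 10:12 AM UTC.
Add 8 hours 22 minutes leg 2 → 6:34 PM UTC.
Add 7 hours 46 minutes layover in Cordova Station → 2:20 AM UTC (Apr 6).
Add 7 hours and 48 minutes leg 3 → 10:08 AM UTC.
Add 2 hours and 44 minutes layover in Marrick → 12:52 PM UTC.
Add 13 hours and 59 minutes leg 4 → 2:51 AM UTC (Apr 7).
Denver is UTC−6:00, so local arrival = 2:51 AM − 6:00 = 8:51 PM on Apr 6.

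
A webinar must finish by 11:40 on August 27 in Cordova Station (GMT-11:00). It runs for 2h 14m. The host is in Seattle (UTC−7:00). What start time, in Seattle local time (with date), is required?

13:26 on August 27

Target end time in UTC: 11:40 + 11:00 = 22:40 on Aug 27.
Subtract 2 hours 14 minutes → start 20:26 UTC on Aug 27.
Seattle is UTC−7:00: 20:26 − 7:00 = 13:26 on Aug 27.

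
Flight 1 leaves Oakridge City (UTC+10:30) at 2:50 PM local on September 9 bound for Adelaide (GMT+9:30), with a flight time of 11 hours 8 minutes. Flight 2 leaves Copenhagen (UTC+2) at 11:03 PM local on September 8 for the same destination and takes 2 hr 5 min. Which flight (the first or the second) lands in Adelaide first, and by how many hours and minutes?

the second, by 16 hours 20 minutes

Flight 1 in UTC: 2:50 PM − 10:30 = 4:20 AM on Sep 9.
+11 hours and 8 minutes → arrive 3:28 PM UTC on Sep 9.
Flight 2 in UTC: 11:03 PM − 2:00 = 9:03 PM on Sep 8.
+2 hours and 5 minutes → arrive 11:08 PM UTC on Sep 8.
Flight 2 lands earlier by 16 hours 20 minutes.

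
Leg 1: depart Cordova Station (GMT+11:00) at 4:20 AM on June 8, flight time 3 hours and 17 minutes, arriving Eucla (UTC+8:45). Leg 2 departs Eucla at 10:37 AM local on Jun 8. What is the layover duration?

Convert departure to UTC: 4:20 AM − 11:00 = 5:20 PM UTC on Jun 7.
Add 3 hours 17 minutes flight time → 8:37 PM UTC.
Eucla is UTC+8:45, so local arrival = 8:37 PM + 8:45 = 5:22 AM on Jun 8.
Layover = 10:37 AM − 5:22 AM = 5 hours 15 minutes.

5 hours 15 minutes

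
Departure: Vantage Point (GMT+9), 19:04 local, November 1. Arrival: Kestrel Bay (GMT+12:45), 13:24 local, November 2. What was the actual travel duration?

14 hours 35 minutes

Kestrel Bay is 3:45 ahead of Vantage Point.
Clock-face elapsed time (ignoring zones) is 18 hours 20 minutes.
Actual elapsed = 18 hours 20 minutes − 3:45 = 14 hours 35 minutes.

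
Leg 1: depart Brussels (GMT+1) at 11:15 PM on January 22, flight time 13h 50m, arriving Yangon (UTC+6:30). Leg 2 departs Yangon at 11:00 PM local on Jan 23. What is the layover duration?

4 hours 25 minutes

Convert departure to UTC: 11:15 PM − 1:00 = 10:15 PM UTC on Jan 22.
Add 13 hours and 50 minutes flight time → 12:05 PM UTC (Jan 23).
Yangon is UTC+6:30, so local arrival = 12:05 PM + 6:30 = 6:35 PM on Jan 23.
Layover = 11:00 PM − 6:35 PM = 4 hours 25 minutes.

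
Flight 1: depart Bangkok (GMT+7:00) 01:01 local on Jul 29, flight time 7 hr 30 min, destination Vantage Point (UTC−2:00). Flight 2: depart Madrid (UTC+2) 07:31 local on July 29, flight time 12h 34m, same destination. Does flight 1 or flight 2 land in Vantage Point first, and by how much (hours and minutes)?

the first, by 16 hours 34 minutes

Flight 1 in UTC: 01:01 − 7:00 = 18:01 on Jul 28.
+7 hours 30 minutes → arrive 01:31 UTC on Jul 29.
Flight 2 in UTC: 07:31 − 2:00 = 05:31 on Jul 29.
+12 hours and 34 minutes → arrive 18:05 UTC on Jul 29.
Flight 1 lands earlier by 16 hours 34 minutes.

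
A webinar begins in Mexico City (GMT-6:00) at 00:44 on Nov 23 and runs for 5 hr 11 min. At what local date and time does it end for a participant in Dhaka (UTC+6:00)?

Convert start to UTC: 00:44 + 6:00 = 06:44 UTC on Nov 23.
Add 5 hours and 11 minutes duration → 11:55 UTC.
Dhaka is UTC+6:00, so local end time = 11:55 + 6:00 = 17:55 on Nov 23.

17:55 on November 23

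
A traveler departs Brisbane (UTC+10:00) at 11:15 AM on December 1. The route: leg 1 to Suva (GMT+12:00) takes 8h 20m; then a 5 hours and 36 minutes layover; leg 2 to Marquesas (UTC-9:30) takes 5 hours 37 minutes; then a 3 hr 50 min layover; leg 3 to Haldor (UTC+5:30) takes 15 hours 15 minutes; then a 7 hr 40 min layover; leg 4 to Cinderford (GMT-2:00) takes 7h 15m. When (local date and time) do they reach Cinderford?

Convert departure to UTC: 11:15 AM − 10:00 = 1:15 AM UTC on Dec 1.
Add 8 hours and 20 minutes leg 1 → 9:35 AM UTC.
Add 5 hours and 36 minutes layover in Suva → 3:11 PM UTC.
Add 5 hours and 37 minutes leg 2 → 8:48 PM UTC.
Add 3 hours 50 minutes layover in Marquesas → 12:38 AM UTC (Dec 2).
Add 15 hours 15 minutes leg 3 → 3:53 PM UTC.
Add 7 hours 40 minutes layover in Haldor → 11:33 PM UTC.
Add 7 hours 15 minutes leg 4 → 6:48 AM UTC (Dec 3).
Cinderford is UTC−2:00, so local arrival = 6:48 AM − 2:00 = 4:48 AM on Dec 3.

4:48 AM on Dec 3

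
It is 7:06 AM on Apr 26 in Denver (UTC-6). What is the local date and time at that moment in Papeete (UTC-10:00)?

Papeete is 4:00 behind Denver.
Shift by the zone difference: 7:06 AM − 4:00 = 3:06 AM on Apr 26 in Papeete.

3:06 AM on April 26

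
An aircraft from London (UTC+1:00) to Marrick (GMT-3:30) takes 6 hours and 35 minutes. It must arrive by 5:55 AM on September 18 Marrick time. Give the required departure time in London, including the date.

Target arrival in UTC: 5:55 AM + 3:30 = 9:25 AM on Sep 18.
Subtract 6 hours and 35 minutes → departure 2:50 AM UTC on Sep 18.
London is UTC+1:00: 2:50 AM + 1:00 = 3:50 AM on Sep 18.

3:50 AM on Sep 18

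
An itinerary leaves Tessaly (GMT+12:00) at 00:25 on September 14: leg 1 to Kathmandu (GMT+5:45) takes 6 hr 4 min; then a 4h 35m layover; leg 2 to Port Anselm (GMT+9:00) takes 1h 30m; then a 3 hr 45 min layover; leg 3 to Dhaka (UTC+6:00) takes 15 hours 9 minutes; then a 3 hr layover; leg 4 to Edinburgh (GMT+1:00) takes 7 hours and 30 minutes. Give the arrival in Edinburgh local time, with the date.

06:58 on Sep 15

Convert departure to UTC: 00:25 − 12:00 = 12:25 UTC on Sep 13.
Add 6 hours 4 minutes leg 1 → 18:29 UTC.
Add 4 hours 35 minutes layover in Kathmandu → 23:04 UTC.
Add 1 hour 30 minutes leg 2 → 00:34 UTC (Sep 14).
Add 3 hours 45 minutes layover in Port Anselm → 04:19 UTC.
Add 15 hours and 9 minutes leg 3 → 19:28 UTC.
Add 3 hours layover in Dhaka → 22:28 UTC.
Add 7 hours 30 minutes leg 4 → 05:58 UTC (Sep 15).
Edinburgh is UTC+1:00, so local arrival = 05:58 + 1:00 = 06:58 on Sep 15.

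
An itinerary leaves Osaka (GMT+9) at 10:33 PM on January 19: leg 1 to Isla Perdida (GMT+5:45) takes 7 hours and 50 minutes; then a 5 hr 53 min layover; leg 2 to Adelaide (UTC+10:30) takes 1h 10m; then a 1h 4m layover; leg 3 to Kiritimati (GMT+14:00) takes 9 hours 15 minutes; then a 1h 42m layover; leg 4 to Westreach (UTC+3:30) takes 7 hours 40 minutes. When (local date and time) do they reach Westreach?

Convert departure to UTC: 10:33 PM − 9:00 = 1:33 PM UTC on Jan 19.
Add 7 hours 50 minutes leg 1 → 9:23 PM UTC.
Add 5 hours and 53 minutes layover in Isla Perdida → 3:16 AM UTC (Jan 20).
Add 1 hour 10 minutes leg 2 → 4:26 AM UTC.
Add 1 hour 4 minutes layover in Adelaide → 5:30 AM UTC.
Add 9 hours 15 minutes leg 3 → 2:45 PM UTC.
Add 1 hour 42 minutes layover in Kiritimati → 4:27 PM UTC.
Add 7 hours 40 minutes leg 4 → 12:07 AM UTC (Jan 21).
Westreach is UTC+3:30, so local arrival = 12:07 AM + 3:30 = 3:37 AM on Jan 21.

3:37 AM on Jan 21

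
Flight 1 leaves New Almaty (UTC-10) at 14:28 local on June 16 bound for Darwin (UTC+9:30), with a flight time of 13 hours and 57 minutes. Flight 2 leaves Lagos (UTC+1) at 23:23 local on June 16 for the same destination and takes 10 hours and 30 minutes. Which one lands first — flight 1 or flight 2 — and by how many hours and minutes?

Flight 1 in UTC: 14:28 + 10:00 = 00:28 on Jun 17.
+13 hours and 57 minutes → arrive 14:25 UTC on Jun 17.
Flight 2 in UTC: 23:23 − 1:00 = 22:23 on Jun 16.
+10 hours and 30 minutes → arrive 08:53 UTC on Jun 17.
Flight 2 lands earlier by 5 hours 32 minutes.

the second, by 5 hours 32 minutes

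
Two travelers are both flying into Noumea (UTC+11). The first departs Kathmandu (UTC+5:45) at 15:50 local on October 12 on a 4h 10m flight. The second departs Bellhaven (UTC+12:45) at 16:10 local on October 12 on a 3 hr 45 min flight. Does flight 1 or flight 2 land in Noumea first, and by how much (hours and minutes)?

Flight 1 in UTC: 15:50 − 5:45 = 10:05 on Oct 12.
+4 hours and 10 minutes → arrive 14:15 UTC on Oct 12.
Flight 2 in UTC: 16:10 − 12:45 = 03:25 on Oct 12.
+3 hours and 45 minutes → arrive 07:10 UTC on Oct 12.
Flight 2 lands earlier by 7 hours 5 minutes.

the second, by 7 hours 5 minutes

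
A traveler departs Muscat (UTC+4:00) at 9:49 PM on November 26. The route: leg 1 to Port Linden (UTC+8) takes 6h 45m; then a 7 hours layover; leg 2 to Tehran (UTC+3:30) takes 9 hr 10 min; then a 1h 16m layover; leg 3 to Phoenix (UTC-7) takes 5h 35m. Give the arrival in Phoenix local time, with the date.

4:35 PM on November 27

Convert departure to UTC: 9:49 PM − 4:00 = 5:49 PM UTC on Nov 26.
Add 6 hours 45 minutes leg 1 → 12:34 AM UTC (Nov 27).
Add 7 hours layover in Port Linden → 7:34 AM UTC.
Add 9 hours 10 minutes leg 2 → 4:44 PM UTC.
Add 1 hour 16 minutes layover in Tehran → 6:00 PM UTC.
Add 5 hours 35 minutes leg 3 → 11:35 PM UTC.
Phoenix is UTC−7:00, so local arrival = 11:35 PM − 7:00 = 4:35 PM on Nov 27.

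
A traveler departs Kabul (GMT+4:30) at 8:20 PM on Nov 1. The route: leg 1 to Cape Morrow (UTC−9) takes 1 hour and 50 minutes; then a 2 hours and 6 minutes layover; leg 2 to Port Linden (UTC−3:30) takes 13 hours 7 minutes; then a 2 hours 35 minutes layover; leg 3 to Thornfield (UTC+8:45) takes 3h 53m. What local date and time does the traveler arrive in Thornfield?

12:06 AM on Nov 3

Convert departure to UTC: 8:20 PM − 4:30 = 3:50 PM UTC on Nov 1.
Add 1 hour and 50 minutes leg 1 → 5:40 PM UTC.
Add 2 hours and 6 minutes layover in Cape Morrow → 7:46 PM UTC.
Add 13 hours and 7 minutes leg 2 → 8:53 AM UTC (Nov 2).
Add 2 hours and 35 minutes layover in Port Linden → 11:28 AM UTC.
Add 3 hours 53 minutes leg 3 → 3:21 PM UTC.
Thornfield is UTC+8:45, so local arrival = 3:21 PM + 8:45 = 12:06 AM on Nov 3.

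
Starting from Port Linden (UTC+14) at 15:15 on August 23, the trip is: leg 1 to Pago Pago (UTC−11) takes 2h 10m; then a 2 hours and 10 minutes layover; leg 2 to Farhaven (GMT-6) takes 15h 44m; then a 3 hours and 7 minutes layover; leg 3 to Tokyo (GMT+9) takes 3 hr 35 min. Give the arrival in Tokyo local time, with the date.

Convert departure to UTC: 15:15 − 14:00 = 01:15 UTC on Aug 23.
Add 2 hours and 10 minutes leg 1 → 03:25 UTC.
Add 2 hours 10 minutes layover in Pago Pago → 05:35 UTC.
Add 15 hours and 44 minutes leg 2 → 21:19 UTC.
Add 3 hours and 7 minutes layover in Farhaven → 00:26 UTC (Aug 24).
Add 3 hours 35 minutes leg 3 → 04:01 UTC.
Tokyo is UTC+9:00, so local arrival = 04:01 + 9:00 = 13:01 on Aug 24.

13:01 on August 24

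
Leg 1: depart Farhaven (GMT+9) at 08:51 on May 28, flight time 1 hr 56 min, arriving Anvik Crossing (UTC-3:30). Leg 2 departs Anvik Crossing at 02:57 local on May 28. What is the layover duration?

4 hours 40 minutes

Convert departure to UTC: 08:51 − 9:00 = 23:51 UTC on May 27.
Add 1 hour and 56 minutes flight time → 01:47 UTC (May 28).
Anvik Crossing is UTC−3:30, so local arrival = 01:47 − 3:30 = 22:17 on May 27.
Layover = 02:57 − 22:17 (+1 day) = 4 hours 40 minutes.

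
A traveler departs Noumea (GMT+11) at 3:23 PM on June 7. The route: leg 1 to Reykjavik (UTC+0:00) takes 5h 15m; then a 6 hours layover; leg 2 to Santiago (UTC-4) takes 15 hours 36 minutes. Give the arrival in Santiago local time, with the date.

Convert departure to UTC: 3:23 PM − 11:00 = 4:23 AM UTC on Jun 7.
Add 5 hours 15 minutes leg 1 → 9:38 AM UTC.
Add 6 hours layover in Reykjavik → 3:38 PM UTC.
Add 15 hours and 36 minutes leg 2 → 7:14 AM UTC (Jun 8).
Santiago is UTC−4:00, so local arrival = 7:14 AM − 4:00 = 3:14 AM on Jun 8.

3:14 AM on June 8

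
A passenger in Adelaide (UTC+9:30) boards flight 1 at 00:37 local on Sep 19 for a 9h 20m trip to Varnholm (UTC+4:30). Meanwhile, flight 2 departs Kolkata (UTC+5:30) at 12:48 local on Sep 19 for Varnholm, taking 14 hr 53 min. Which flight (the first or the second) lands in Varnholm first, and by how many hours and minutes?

Flight 1 in UTC: 00:37 − 9:30 = 15:07 on Sep 18.
+9 hours and 20 minutes → arrive 00:27 UTC on Sep 19.
Flight 2 in UTC: 12:48 − 5:30 = 07:18 on Sep 19.
+14 hours and 53 minutes → arrive 22:11 UTC on Sep 19.
Flight 1 lands earlier by 21 hours 44 minutes.

the first, by 21 hours 44 minutes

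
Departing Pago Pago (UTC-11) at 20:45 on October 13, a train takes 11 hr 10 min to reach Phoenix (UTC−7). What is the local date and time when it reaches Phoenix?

11:55 on October 14

Convert departure to UTC: 20:45 + 11:00 = 07:45 UTC on Oct 14.
Add 11 hours and 10 minutes travel time → 18:55 UTC.
Phoenix is UTC−7:00, so local arrival = 18:55 − 7:00 = 11:55 on Oct 14.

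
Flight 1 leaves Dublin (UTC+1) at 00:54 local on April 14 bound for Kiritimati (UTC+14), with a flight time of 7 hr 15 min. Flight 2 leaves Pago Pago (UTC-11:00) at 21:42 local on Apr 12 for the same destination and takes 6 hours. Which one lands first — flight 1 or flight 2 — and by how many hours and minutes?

the second, by 16 hours 27 minutes

Flight 1 in UTC: 00:54 − 1:00 = 23:54 on Apr 13.
+7 hours and 15 minutes → arrive 07:09 UTC on Apr 14.
Flight 2 in UTC: 21:42 + 11:00 = 08:42 on Apr 13.
+6 hours → arrive 14:42 UTC on Apr 13.
Flight 2 lands earlier by 16 hours 27 minutes.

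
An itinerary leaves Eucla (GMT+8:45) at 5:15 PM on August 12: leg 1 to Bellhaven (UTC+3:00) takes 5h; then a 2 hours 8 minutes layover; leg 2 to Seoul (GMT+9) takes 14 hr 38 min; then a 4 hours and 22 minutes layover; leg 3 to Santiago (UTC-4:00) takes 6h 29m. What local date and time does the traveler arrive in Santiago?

1:07 PM on Aug 13

Convert departure to UTC: 5:15 PM − 8:45 = 8:30 AM UTC on Aug 12.
Add 5 hours leg 1 → 1:30 PM UTC.
Add 2 hours 8 minutes layover in Bellhaven → 3:38 PM UTC.
Add 14 hours and 38 minutes leg 2 → 6:16 AM UTC (Aug 13).
Add 4 hours and 22 minutes layover in Seoul → 10:38 AM UTC.
Add 6 hours and 29 minutes leg 3 → 5:07 PM UTC.
Santiago is UTC−4:00, so local arrival = 5:07 PM − 4:00 = 1:07 PM on Aug 13.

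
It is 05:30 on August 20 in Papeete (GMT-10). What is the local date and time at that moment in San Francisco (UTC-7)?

08:30 on August 20

San Francisco is 3:00 ahead of Papeete.
Shift by the zone difference: 05:30 + 3:00 = 08:30 on Aug 20 in San Francisco.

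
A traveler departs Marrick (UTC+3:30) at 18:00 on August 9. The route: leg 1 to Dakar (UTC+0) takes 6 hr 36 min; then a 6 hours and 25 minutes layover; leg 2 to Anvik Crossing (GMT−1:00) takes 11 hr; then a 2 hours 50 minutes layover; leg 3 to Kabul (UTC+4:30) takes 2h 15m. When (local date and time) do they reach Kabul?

Convert departure to UTC: 18:00 − 3:30 = 14:30 UTC on Aug 9.
Add 6 hours 36 minutes leg 1 → 21:06 UTC.
Add 6 hours 25 minutes layover in Dakar → 03:31 UTC (Aug 10).
Add 11 hours leg 2 → 14:31 UTC.
Add 2 hours 50 minutes layover in Anvik Crossing → 17:21 UTC.
Add 2 hours 15 minutes leg 3 → 19:36 UTC.
Kabul is UTC+4:30, so local arrival = 19:36 + 4:30 = 00:06 on Aug 11.

00:06 on August 11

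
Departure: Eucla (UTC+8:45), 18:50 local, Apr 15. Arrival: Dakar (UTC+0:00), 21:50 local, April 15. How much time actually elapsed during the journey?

Dakar is 8:45 behind Eucla.
Clock-face elapsed time (ignoring zones) is 3 hours.
Actual elapsed = 3 hours + 8:45 = 11 hours 45 minutes.

11 hours 45 minutes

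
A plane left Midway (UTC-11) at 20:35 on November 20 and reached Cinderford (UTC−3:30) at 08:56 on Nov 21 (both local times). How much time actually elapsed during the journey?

Departure in UTC: 20:35 + 11:00 = 07:35 on Nov 21.
Arrival in UTC: 08:56 + 3:30 = 12:26 on Nov 21.
Elapsed = 12:26 − 07:35 = 4 hours 51 minutes.

4 hours 51 minutes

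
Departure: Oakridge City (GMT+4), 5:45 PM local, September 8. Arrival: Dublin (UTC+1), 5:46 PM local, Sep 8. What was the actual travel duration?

3 hours 1 minute

Departure in UTC: 5:45 PM − 4:00 = 1:45 PM on Sep 8.
Arrival in UTC: 5:46 PM − 1:00 = 4:46 PM on Sep 8.
Elapsed = 4:46 PM − 1:45 PM = 3 hours 1 minute.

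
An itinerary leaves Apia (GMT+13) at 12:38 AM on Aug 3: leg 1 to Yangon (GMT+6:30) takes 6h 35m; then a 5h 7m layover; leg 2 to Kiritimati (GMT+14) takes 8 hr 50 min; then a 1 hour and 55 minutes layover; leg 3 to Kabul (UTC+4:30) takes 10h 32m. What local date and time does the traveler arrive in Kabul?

Convert departure to UTC: 12:38 AM − 13:00 = 11:38 AM UTC on Aug 2.
Add 6 hours and 35 minutes leg 1 → 6:13 PM UTC.
Add 5 hours and 7 minutes layover in Yangon → 11:20 PM UTC.
Add 8 hours 50 minutes leg 2 → 8:10 AM UTC (Aug 3).
Add 1 hour 55 minutes layover in Kiritimati → 10:05 AM UTC.
Add 10 hours and 32 minutes leg 3 → 8:37 PM UTC.
Kabul is UTC+4:30, so local arrival = 8:37 PM + 4:30 = 1:07 AM on Aug 4.

1:07 AM on August 4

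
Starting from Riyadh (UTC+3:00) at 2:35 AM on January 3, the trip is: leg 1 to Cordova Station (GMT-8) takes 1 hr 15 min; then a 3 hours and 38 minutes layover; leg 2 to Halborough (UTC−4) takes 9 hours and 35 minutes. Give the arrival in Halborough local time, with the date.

10:03 AM on January 3

Convert departure to UTC: 2:35 AM − 3:00 = 11:35 PM UTC on Jan 2.
Add 1 hour 15 minutes leg 1 → 12:50 AM UTC (Jan 3).
Add 3 hours and 38 minutes layover in Cordova Station → 4:28 AM UTC.
Add 9 hours and 35 minutes leg 2 → 2:03 PM UTC.
Halborough is UTC−4:00, so local arrival = 2:03 PM − 4:00 = 10:03 AM on Jan 3.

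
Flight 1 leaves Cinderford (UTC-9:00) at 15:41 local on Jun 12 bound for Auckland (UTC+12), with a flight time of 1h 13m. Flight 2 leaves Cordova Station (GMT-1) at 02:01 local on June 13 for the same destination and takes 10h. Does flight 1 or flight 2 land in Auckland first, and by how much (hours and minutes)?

the first, by 11 hours 7 minutes

Flight 1 in UTC: 15:41 + 9:00 = 00:41 on Jun 13.
+1 hour and 13 minutes → arrive 01:54 UTC on Jun 13.
Flight 2 in UTC: 02:01 + 1:00 = 03:01 on Jun 13.
+10 hours → arrive 13:01 UTC on Jun 13.
Flight 1 lands earlier by 11 hours 7 minutes.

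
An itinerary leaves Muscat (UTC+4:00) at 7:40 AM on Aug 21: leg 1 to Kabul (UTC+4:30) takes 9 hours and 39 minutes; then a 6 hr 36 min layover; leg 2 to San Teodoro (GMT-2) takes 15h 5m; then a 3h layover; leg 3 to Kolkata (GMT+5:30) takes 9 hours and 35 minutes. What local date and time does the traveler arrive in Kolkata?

5:05 AM on August 23

Convert departure to UTC: 7:40 AM − 4:00 = 3:40 AM UTC on Aug 21.
Add 9 hours 39 minutes leg 1 → 1:19 PM UTC.
Add 6 hours 36 minutes layover in Kabul → 7:55 PM UTC.
Add 15 hours and 5 minutes leg 2 → 11:00 AM UTC (Aug 22).
Add 3 hours layover in San Teodoro → 2:00 PM UTC.
Add 9 hours and 35 minutes leg 3 → 11:35 PM UTC.
Kolkata is UTC+5:30, so local arrival = 11:35 PM + 5:30 = 5:05 AM on Aug 23.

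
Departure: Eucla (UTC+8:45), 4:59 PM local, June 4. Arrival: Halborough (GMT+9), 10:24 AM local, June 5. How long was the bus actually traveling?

17 hours 10 minutes

Halborough is 0:15 ahead of Eucla.
Clock-face elapsed time (ignoring zones) is 17 hours 25 minutes.
Actual elapsed = 17 hours 25 minutes − 0:15 = 17 hours 10 minutes.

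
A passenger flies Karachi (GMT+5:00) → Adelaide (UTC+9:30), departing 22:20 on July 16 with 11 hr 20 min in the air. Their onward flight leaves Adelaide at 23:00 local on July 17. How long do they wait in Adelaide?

Convert departure to UTC: 22:20 − 5:00 = 17:20 UTC on Jul 16.
Add 11 hours and 20 minutes flight time → 04:40 UTC (Jul 17).
Adelaide is UTC+9:30, so local arrival = 04:40 + 9:30 = 14:10 on Jul 17.
Layover = 23:00 − 14:10 = 8 hours 50 minutes.

8 hours 50 minutes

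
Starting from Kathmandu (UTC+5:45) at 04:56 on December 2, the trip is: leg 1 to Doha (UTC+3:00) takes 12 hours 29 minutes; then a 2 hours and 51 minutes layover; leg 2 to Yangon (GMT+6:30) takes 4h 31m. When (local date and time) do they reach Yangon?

Convert departure to UTC: 04:56 − 5:45 = 23:11 UTC on Dec 1.
Add 12 hours and 29 minutes leg 1 → 11:40 UTC (Dec 2).
Add 2 hours 51 minutes layover in Doha → 14:31 UTC.
Add 4 hours 31 minutes leg 2 → 19:02 UTC.
Yangon is UTC+6:30, so local arrival = 19:02 + 6:30 = 01:32 on Dec 3.

01:32 on Dec 3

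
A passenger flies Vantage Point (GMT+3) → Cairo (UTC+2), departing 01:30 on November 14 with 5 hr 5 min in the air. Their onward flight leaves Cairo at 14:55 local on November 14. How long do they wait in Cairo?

Convert departure to UTC: 01:30 − 3:00 = 22:30 UTC on Nov 13.
Add 5 hours 5 minutes flight time → 03:35 UTC (Nov 14).
Cairo is UTC+2:00, so local arrival = 03:35 + 2:00 = 05:35 on Nov 14.
Layover = 14:55 − 05:35 = 9 hours 20 minutes.

9 hours 20 minutes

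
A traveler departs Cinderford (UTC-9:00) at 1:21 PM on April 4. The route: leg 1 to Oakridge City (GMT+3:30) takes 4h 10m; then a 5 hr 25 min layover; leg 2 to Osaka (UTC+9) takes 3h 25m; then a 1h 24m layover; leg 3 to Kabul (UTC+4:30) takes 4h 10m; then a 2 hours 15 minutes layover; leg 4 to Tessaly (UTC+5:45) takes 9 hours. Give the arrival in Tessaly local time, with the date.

Convert departure to UTC: 1:21 PM + 9:00 = 10:21 PM UTC on Apr 4.
Add 4 hours 10 minutes leg 1 → 2:31 AM UTC (Apr 5).
Add 5 hours 25 minutes layover in Oakridge City → 7:56 AM UTC.
Add 3 hours and 25 minutes leg 2 → 11:21 AM UTC.
Add 1 hour and 24 minutes layover in Osaka → 12:45 PM UTC.
Add 4 hours and 10 minutes leg 3 → 4:55 PM UTC.
Add 2 hours and 15 minutes layover in Kabul → 7:10 PM UTC.
Add 9 hours leg 4 → 4:10 AM UTC (Apr 6).
Tessaly is UTC+5:45, so local arrival = 4:10 AM + 5:45 = 9:55 AM on Apr 6.

9:55 AM on Apr 6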